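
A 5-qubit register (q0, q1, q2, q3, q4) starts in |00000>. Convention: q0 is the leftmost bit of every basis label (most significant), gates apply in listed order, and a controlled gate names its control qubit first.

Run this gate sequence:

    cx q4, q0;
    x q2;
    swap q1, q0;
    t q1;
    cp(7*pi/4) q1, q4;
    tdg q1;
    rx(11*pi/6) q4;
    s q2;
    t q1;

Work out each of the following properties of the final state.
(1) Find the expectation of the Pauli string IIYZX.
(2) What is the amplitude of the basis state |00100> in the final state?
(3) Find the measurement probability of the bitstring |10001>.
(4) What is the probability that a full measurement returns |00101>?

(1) The observable IIYZX averages to 0.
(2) |00100> carries amplitude I*(-sqrt(6) - sqrt(2))/4 in the final state.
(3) A full measurement returns |10001> with probability 0.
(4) A full measurement returns |00101> with probability 1/2 - sqrt(3)/4.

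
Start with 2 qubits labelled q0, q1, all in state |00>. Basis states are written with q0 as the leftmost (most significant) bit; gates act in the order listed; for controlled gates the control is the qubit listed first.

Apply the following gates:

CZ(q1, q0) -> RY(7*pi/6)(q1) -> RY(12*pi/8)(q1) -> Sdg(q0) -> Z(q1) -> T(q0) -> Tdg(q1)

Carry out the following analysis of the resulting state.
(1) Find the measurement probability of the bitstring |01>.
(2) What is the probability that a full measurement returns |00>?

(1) The probability of measuring |01> is 3/4.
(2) The probability of measuring |00> is 1/4.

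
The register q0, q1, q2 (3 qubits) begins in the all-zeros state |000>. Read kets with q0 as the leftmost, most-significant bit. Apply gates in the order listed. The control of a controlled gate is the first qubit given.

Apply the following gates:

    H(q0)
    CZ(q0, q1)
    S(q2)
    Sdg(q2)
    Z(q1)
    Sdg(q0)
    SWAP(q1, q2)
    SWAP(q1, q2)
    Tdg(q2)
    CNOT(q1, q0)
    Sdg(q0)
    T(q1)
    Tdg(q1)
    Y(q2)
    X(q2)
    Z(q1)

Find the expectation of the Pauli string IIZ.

The observable IIZ averages to 1.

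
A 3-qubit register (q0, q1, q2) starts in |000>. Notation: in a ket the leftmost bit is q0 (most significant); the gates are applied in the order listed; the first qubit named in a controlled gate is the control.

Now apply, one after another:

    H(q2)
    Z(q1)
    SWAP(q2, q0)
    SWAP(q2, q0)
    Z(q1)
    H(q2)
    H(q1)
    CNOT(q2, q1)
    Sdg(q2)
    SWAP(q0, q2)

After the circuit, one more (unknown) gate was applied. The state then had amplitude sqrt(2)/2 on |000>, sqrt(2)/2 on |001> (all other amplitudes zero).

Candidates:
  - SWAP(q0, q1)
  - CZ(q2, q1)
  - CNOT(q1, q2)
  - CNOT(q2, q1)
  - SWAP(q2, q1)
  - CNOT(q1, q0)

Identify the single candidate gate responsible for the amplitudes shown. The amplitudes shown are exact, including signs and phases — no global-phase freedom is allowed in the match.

The unique candidate consistent with the amplitudes is SWAP(q2, q1).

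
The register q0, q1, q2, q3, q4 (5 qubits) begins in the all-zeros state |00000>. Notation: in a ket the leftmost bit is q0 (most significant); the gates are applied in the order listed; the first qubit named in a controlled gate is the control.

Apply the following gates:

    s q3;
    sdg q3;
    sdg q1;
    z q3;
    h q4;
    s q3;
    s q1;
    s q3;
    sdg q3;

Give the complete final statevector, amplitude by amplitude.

The resulting statevector has amplitude sqrt(2)/2 on |00000>, sqrt(2)/2 on |00001>, and 0 on every other basis state.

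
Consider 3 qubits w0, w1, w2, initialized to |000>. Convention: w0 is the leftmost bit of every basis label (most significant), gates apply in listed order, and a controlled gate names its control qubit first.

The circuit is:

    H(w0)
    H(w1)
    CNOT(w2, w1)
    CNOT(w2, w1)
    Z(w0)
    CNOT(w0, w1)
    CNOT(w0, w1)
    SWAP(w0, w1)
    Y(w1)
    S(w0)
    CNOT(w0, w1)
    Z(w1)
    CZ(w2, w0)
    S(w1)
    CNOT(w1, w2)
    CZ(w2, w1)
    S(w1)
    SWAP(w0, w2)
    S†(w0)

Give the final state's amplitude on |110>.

|110> carries amplitude -1/2 in the final state. Key observation: steps 3-4 multiply out to the identity, so the circuit reduces to the remaining gates.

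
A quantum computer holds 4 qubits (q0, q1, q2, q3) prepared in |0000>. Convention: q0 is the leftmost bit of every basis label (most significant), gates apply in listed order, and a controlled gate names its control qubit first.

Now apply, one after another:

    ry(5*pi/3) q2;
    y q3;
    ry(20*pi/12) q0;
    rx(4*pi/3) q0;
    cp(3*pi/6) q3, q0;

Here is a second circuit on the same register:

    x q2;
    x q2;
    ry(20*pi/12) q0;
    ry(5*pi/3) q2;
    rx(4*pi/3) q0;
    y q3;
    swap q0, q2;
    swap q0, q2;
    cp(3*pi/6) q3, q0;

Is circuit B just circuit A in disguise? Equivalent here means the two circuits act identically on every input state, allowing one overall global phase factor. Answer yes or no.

Yes: on every input state the two circuits agree up to one overall phase factor.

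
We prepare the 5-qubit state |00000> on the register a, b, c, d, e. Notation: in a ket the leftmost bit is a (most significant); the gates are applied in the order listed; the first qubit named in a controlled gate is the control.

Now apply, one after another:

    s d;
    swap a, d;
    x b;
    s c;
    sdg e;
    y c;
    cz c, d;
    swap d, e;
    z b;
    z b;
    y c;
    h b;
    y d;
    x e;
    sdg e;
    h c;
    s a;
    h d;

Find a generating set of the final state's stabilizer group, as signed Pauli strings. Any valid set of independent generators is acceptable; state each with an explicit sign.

The final state is stabilized by the group generated by -IXIII, +IIXII, -IIIXI, +ZIIII, -IIIIZ; other independent generating sets are equally valid.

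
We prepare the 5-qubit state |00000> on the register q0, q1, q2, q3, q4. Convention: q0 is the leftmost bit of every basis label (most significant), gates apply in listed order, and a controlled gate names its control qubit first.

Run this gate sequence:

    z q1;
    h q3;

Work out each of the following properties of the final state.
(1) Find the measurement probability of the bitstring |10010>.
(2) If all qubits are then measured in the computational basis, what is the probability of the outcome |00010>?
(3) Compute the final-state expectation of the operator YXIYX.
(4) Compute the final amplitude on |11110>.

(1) Outcome |10010> occurs with probability 0.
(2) The probability of measuring |00010> is 1/2.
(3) The observable YXIYX averages to 0.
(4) The amplitude on |11110> is 0.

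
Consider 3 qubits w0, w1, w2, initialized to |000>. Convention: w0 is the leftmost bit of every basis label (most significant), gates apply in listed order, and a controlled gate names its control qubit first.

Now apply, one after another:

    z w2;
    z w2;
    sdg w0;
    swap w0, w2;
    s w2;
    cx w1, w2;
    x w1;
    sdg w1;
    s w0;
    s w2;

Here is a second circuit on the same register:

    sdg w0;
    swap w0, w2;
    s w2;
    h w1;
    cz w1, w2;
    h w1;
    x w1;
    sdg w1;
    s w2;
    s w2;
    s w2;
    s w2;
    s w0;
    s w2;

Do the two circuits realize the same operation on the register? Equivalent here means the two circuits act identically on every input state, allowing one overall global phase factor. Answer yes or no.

No — the two circuits implement different unitaries, even allowing a global phase.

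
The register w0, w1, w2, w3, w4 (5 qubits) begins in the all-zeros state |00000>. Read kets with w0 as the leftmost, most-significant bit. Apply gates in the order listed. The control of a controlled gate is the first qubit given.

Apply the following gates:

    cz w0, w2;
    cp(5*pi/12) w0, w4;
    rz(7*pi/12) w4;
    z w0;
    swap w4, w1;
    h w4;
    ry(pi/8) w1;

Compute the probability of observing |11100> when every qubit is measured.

Outcome |11100> occurs with probability 0.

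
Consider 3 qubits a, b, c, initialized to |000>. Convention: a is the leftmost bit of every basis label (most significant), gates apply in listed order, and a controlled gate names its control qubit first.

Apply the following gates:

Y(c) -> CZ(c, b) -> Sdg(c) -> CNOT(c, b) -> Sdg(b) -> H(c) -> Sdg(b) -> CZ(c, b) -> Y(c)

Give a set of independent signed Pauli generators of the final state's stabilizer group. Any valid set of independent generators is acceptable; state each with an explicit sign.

The stabilizer group can be generated by -IIX, +ZII, -IZI, among other valid generating sets.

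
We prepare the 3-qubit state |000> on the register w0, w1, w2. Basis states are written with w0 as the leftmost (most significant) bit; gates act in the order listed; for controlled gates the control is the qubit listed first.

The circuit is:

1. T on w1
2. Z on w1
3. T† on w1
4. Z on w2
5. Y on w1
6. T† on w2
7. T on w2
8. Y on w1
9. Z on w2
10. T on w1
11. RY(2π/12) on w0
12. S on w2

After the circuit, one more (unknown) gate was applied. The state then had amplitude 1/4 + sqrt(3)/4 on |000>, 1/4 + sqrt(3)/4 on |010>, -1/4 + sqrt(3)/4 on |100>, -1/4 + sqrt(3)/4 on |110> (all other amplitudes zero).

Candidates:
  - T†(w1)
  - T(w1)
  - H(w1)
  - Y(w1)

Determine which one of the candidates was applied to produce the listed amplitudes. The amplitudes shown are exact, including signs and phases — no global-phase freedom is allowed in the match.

The applied gate was H(w1). Key observation: gates 3-10 undo each other exactly, leaving only the rest of the circuit to track.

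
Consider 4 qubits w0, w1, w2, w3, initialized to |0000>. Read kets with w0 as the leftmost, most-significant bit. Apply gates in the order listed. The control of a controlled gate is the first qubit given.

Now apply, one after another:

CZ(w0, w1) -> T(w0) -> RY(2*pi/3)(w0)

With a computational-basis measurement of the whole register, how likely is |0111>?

The probability of measuring |0111> is 0.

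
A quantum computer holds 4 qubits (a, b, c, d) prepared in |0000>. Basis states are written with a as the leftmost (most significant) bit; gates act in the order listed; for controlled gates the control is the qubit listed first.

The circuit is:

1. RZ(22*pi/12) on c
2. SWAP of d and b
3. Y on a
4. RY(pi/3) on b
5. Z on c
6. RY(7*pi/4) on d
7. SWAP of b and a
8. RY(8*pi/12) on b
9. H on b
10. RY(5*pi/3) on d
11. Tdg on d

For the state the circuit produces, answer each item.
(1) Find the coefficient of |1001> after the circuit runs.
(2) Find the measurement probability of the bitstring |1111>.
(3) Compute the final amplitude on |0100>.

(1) The final state's coefficient on |1001> equals (-sqrt(6*sqrt(2) + 12)/32 - 3*sqrt(4 - 2*sqrt(2))/32 + sqrt(12 - 6*sqrt(2))/32 + sqrt(2*sqrt(2) + 4)/32)*exp(I*pi/3).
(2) Outcome |1111> occurs with probability 0.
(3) The amplitude on |0100> is (-3*sqrt(4 - 2*sqrt(2))/32 - sqrt(12 - 6*sqrt(2))/32 + 3*sqrt(2*sqrt(2) + 4)/32 + 3*sqrt(6*sqrt(2) + 12)/32)*exp(7*I*pi/12).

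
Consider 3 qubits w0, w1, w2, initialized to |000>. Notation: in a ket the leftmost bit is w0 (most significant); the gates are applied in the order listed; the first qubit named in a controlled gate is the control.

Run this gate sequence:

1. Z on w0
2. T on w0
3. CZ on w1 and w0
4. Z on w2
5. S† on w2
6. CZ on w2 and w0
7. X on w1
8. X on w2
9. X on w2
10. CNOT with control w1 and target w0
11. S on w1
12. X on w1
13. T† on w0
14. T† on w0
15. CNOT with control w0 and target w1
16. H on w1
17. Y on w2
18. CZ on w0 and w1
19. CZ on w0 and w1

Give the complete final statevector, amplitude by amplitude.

The resulting statevector has amplitude sqrt(2)*I/2 on |101>, -sqrt(2)*I/2 on |111>, and 0 on every other basis state. Key observation: steps 8-9 multiply out to the identity, so the circuit reduces to the remaining gates.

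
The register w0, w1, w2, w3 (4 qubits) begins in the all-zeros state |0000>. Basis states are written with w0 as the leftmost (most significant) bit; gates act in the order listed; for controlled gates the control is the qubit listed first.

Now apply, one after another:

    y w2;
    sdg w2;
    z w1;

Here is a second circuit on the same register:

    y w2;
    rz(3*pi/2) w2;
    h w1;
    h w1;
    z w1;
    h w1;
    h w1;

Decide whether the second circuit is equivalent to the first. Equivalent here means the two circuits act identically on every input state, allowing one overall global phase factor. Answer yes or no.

Yes — the two circuits implement the same unitary up to a global phase.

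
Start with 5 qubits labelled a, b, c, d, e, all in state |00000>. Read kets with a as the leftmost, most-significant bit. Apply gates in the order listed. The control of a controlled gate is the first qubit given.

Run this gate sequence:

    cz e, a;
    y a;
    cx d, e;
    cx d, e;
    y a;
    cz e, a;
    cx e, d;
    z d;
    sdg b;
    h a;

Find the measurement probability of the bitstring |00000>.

A full measurement returns |00000> with probability 1/2.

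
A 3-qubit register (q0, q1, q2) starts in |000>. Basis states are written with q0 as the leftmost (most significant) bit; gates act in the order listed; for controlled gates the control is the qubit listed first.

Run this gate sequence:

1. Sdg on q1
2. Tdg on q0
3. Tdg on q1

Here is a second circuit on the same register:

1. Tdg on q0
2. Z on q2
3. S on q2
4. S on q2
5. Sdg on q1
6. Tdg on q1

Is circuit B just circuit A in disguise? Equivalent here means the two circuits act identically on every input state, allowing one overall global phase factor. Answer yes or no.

Yes, they are equivalent — the unitaries differ by at most a global phase.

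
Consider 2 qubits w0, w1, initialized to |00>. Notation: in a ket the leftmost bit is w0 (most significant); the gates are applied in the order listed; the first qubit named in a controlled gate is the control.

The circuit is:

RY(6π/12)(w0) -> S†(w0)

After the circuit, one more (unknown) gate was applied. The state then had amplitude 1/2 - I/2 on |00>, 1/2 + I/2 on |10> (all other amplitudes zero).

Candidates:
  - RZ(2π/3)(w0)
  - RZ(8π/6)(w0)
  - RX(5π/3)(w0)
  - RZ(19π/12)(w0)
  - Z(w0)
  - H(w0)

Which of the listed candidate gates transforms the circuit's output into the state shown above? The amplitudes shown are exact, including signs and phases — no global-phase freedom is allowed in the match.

The applied gate was H(w0).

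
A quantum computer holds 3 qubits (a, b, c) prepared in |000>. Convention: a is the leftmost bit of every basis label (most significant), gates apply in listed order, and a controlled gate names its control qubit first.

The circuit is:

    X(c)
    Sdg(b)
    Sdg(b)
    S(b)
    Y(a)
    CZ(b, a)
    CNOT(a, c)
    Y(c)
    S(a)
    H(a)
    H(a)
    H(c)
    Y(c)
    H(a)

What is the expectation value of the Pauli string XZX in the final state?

The expectation value of XZX is -1.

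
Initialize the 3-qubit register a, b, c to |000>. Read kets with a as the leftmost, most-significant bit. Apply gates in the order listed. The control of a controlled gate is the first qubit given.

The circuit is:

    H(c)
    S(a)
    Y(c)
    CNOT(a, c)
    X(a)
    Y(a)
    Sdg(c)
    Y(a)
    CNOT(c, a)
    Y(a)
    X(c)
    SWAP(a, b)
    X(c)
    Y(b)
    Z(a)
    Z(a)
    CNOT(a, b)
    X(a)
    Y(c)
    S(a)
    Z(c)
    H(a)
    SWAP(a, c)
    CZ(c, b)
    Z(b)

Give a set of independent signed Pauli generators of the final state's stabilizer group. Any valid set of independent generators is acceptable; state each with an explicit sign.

The final state is stabilized by the group generated by +XYZ, -IZX, +ZZI; other independent generating sets are equally valid.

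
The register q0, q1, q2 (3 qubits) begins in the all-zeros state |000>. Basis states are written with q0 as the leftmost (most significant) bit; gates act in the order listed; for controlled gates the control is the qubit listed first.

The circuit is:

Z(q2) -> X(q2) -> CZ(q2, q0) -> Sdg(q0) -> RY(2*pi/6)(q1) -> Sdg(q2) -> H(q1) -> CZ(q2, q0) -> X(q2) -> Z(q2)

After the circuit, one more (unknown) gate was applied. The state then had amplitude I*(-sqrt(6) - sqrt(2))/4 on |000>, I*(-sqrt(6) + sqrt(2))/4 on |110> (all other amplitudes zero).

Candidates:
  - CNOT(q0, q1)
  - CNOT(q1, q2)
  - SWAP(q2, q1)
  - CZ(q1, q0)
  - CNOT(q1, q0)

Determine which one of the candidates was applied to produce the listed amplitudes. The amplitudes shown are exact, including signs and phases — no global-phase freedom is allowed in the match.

The unique candidate consistent with the amplitudes is CNOT(q1, q0).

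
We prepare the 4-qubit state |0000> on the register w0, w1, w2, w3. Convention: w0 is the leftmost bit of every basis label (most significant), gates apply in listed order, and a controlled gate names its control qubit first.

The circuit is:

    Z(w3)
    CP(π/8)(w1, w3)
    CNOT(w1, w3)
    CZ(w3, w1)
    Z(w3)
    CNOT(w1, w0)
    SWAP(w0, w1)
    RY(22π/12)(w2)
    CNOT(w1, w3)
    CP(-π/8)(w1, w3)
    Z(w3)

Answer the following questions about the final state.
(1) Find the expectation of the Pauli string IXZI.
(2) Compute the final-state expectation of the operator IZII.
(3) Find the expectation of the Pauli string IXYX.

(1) The expectation value of IXZI is 0.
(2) The observable IZII averages to 1.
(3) The expectation value of IXYX is 0.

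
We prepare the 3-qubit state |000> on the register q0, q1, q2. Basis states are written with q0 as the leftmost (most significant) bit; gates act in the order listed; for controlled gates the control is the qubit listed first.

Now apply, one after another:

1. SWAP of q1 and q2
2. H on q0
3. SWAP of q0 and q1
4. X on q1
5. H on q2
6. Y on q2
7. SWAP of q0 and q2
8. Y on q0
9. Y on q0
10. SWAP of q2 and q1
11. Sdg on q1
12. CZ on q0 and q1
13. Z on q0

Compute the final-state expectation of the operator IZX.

The expectation value of IZX is 1.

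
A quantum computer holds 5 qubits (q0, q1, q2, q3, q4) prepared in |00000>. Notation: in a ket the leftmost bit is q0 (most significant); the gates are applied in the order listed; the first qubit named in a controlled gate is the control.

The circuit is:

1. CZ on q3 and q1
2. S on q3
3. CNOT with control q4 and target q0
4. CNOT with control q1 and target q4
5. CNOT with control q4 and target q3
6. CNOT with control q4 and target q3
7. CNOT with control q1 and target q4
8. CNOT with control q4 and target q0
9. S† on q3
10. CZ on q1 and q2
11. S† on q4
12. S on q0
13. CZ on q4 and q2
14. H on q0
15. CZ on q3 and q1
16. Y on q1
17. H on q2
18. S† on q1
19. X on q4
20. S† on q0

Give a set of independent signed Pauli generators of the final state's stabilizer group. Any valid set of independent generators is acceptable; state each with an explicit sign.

The final state is stabilized by the group generated by -YIIII, +IIXII, -IZIII, +IIIZI, -IIIIZ; other independent generating sets are equally valid. Key observation: the block from step 2 through step 9 cancels to the identity and can be dropped.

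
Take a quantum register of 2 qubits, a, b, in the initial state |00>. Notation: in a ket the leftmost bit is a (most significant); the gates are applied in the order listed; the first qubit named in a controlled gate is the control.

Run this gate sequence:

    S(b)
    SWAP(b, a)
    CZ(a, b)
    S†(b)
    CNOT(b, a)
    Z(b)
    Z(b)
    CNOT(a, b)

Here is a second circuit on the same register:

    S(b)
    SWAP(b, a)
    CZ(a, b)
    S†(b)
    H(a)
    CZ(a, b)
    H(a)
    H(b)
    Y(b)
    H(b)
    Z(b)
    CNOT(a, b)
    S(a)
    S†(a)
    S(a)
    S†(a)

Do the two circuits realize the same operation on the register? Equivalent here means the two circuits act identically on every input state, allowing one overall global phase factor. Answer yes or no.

No — the two circuits implement different unitaries, even allowing a global phase.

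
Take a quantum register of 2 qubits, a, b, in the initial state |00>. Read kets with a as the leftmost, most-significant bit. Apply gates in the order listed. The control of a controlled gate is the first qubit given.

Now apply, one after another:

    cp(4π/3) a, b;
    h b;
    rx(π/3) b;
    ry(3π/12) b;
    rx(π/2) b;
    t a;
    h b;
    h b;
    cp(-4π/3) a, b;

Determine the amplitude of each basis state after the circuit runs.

The resulting statevector has amplitude -sqrt(sqrt(2) + 2)/8 - sqrt(6 - 3*sqrt(2))/8 - sqrt(2 - sqrt(2))/8 + sqrt(3*sqrt(2) + 6)/8 - I*sqrt(3*sqrt(2) + 6)/8 - I*sqrt(sqrt(2) + 2)/8 - I*sqrt(6 - 3*sqrt(2))/8 + I*sqrt(2 - sqrt(2))/8 on |00>, -sqrt(sqrt(2) + 2)/8 + sqrt(2 - sqrt(2))/8 + sqrt(6 - 3*sqrt(2))/8 + sqrt(3*sqrt(2) + 6)/8 - I*sqrt(3*sqrt(2) + 6)/8 - I*sqrt(sqrt(2) + 2)/8 - I*sqrt(2 - sqrt(2))/8 + I*sqrt(6 - 3*sqrt(2))/8 on |01>, 0 on |10>, 0 on |11>.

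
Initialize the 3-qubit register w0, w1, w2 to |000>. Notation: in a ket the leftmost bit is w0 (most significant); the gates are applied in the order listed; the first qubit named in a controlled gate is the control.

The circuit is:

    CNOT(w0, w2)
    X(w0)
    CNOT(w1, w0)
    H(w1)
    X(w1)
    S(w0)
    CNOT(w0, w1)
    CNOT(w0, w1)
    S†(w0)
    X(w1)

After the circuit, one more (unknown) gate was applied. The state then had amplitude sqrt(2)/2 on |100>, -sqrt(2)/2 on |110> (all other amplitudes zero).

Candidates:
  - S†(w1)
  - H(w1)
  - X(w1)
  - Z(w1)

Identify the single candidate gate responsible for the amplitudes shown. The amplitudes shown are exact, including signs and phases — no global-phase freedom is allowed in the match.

The applied gate was Z(w1). Key observation: steps 5-10 multiply out to the identity, so the circuit reduces to the remaining gates.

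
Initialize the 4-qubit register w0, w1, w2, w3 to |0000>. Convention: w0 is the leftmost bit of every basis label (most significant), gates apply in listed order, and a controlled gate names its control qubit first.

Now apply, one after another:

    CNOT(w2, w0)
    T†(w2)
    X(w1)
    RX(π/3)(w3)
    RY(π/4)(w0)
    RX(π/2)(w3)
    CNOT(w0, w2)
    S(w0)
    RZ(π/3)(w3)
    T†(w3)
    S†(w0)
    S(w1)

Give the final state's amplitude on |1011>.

The final state's coefficient on |1011> equals 0.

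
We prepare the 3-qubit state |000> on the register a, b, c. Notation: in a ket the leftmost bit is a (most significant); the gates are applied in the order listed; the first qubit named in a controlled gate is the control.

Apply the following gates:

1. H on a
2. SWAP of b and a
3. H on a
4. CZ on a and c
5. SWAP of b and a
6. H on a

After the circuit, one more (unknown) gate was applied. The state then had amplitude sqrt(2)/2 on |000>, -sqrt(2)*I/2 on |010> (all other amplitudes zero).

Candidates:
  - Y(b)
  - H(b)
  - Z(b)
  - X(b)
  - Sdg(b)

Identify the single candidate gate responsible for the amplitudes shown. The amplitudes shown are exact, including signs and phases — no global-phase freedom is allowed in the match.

It was Sdg(b) that produced the state shown.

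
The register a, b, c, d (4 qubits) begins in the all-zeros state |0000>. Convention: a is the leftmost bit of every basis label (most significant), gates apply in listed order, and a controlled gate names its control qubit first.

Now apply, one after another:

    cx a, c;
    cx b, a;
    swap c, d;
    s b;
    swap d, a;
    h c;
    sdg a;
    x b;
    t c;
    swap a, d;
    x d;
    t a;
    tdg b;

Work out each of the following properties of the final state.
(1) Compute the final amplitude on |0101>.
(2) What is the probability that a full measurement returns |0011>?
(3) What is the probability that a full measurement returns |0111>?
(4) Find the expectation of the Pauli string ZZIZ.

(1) The amplitude on |0101> is -sqrt(2)*exp(3*I*pi/4)/2.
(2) The probability of measuring |0011> is 0.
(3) The probability of measuring |0111> is 1/2.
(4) In the final state, ZZIZ has expectation 1.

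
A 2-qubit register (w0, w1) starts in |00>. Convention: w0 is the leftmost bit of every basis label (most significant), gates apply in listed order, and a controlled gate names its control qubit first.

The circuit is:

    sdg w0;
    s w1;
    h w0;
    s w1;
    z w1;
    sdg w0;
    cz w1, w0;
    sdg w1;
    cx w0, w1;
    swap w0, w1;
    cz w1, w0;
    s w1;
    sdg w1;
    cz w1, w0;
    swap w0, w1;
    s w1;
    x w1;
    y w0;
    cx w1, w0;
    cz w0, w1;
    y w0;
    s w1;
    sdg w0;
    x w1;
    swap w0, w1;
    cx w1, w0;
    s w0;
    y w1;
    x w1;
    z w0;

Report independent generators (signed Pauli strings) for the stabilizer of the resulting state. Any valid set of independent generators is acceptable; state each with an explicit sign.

The final state is stabilized by the group generated by -XI, -IZ; other independent generating sets are equally valid. Key observation: the block from step 10 through step 15 cancels to the identity and can be dropped.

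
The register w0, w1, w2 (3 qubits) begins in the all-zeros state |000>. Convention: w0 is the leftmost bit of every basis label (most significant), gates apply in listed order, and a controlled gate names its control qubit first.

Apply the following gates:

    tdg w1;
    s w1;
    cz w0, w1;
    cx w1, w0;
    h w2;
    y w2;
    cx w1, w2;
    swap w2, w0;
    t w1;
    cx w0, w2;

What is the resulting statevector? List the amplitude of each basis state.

The resulting statevector has amplitude -sqrt(2)*I/2 on |000>, sqrt(2)*I/2 on |101>, and 0 on every other basis state.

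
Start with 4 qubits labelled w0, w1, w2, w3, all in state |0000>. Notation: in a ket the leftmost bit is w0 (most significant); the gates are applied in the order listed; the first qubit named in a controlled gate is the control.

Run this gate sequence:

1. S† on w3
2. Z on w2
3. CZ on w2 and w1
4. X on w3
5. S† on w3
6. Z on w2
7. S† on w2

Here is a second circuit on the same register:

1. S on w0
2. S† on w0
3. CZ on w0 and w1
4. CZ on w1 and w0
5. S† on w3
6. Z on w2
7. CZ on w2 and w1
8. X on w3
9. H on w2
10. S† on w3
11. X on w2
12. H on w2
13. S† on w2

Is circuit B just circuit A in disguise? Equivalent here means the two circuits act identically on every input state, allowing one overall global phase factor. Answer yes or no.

Yes: on every input state the two circuits agree up to one overall phase factor.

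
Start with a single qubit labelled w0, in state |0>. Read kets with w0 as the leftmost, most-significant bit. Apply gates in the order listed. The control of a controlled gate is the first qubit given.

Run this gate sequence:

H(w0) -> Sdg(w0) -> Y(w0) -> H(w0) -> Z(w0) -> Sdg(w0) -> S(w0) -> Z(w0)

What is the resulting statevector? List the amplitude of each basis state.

After the circuit, the state carries amplitude -1/2 + I/2 on |0>, -1/2 - I/2 on |1>.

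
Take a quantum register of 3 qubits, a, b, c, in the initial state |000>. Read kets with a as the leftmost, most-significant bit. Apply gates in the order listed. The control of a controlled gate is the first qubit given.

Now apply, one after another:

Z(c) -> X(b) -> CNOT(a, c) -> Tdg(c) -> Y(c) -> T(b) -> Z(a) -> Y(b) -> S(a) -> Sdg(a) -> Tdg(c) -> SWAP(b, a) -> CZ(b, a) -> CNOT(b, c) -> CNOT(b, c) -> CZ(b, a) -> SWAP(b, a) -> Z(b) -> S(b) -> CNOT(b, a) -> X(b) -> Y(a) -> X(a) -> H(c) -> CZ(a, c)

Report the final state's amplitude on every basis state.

The resulting statevector has amplitude sqrt(2)*I/2 on |010>, -sqrt(2)*I/2 on |011>, and 0 on every other basis state. Key observation: the block from step 12 through step 17 cancels to the identity and can be dropped.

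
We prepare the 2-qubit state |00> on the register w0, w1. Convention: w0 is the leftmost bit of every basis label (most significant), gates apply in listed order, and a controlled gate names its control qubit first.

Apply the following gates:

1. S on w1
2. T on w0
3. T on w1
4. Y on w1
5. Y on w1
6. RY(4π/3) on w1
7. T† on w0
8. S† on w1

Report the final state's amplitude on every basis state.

After the circuit, the state carries amplitude -1/2 on |00>, -sqrt(3)*I/2 on |01>, 0 on |10>, 0 on |11>.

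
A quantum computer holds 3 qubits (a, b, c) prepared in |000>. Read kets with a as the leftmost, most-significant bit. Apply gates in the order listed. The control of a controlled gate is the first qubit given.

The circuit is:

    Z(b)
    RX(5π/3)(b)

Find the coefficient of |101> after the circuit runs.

The final state's coefficient on |101> equals 0.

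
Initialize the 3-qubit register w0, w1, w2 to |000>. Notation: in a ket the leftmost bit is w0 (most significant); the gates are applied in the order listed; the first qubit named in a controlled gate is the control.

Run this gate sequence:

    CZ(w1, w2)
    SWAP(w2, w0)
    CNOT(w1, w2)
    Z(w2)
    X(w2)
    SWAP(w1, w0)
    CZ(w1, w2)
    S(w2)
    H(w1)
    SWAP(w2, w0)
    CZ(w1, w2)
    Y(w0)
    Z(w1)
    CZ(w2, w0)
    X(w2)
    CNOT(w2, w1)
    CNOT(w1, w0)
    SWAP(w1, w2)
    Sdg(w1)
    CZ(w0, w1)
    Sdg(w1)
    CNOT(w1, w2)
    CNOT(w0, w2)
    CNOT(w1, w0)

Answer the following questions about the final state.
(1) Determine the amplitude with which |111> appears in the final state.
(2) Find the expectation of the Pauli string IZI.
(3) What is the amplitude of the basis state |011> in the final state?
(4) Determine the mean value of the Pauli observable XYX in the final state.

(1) |111> carries amplitude sqrt(2)/2 in the final state.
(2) The observable IZI averages to -1.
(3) The amplitude on |011> is sqrt(2)/2.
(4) The observable XYX averages to 0.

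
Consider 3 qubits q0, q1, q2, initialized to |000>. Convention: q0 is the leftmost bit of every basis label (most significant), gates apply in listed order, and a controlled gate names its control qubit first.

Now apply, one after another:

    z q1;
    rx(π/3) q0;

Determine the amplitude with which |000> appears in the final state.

|000> carries amplitude sqrt(3)/2 in the final state.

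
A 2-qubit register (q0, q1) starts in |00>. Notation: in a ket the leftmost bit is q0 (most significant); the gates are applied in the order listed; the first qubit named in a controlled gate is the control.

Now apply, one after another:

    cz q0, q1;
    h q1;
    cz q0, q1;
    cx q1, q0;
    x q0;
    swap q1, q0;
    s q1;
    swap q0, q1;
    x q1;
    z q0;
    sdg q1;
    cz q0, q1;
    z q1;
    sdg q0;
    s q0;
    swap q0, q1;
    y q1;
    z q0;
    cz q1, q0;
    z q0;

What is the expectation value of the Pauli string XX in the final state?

In the final state, XX has expectation 1.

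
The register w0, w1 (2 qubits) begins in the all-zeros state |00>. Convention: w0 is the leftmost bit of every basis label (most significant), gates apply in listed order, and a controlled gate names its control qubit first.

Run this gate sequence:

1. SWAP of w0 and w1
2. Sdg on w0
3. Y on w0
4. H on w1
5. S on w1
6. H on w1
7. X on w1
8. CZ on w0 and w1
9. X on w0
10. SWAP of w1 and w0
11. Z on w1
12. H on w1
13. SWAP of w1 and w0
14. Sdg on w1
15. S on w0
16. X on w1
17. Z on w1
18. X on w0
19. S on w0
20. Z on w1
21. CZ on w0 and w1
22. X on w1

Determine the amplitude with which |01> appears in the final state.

The amplitude on |01> is sqrt(2)*(1 - I)/4.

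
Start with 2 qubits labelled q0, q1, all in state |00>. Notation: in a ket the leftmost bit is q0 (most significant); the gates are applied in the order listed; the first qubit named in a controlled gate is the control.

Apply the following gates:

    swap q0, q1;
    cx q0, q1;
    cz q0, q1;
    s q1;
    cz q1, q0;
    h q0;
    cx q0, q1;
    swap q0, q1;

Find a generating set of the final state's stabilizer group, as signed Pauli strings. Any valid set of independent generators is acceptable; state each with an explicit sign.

The stabilizer group can be generated by +XX, +ZZ, among other valid generating sets.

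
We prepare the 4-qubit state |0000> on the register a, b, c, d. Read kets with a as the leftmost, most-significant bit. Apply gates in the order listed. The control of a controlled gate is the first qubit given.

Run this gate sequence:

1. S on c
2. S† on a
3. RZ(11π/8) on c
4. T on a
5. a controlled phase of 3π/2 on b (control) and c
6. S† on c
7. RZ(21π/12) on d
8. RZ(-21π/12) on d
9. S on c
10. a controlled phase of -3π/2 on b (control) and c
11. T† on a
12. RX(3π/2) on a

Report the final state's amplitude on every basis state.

The resulting statevector has amplitude sqrt(2)*exp(5*I*pi/16)/2 on |0000>, sqrt(2)*exp(13*I*pi/16)/2 on |1000>, and 0 on every other basis state.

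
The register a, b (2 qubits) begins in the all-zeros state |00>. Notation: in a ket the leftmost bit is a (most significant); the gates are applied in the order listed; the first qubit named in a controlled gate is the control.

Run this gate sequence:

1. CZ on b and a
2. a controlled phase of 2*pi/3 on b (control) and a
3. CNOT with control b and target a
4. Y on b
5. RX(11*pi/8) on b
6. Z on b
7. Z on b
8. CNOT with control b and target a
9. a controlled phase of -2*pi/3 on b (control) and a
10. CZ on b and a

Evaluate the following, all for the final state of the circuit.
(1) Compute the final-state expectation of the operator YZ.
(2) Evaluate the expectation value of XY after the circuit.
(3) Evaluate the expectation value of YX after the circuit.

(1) The expectation value of YZ is 0.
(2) The observable XY averages to -sqrt(sqrt(2) + 2)/4.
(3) In the final state, YX has expectation -sqrt(sqrt(2) + 2)/4.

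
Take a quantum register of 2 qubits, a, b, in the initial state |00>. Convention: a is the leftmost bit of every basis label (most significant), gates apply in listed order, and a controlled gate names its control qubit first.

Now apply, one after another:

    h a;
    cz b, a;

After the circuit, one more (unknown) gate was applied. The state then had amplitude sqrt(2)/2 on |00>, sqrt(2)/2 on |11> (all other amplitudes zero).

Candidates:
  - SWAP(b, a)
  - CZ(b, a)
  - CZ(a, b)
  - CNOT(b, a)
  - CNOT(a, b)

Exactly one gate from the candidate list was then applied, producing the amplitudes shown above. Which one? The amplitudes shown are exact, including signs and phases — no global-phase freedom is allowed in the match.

It was CNOT(a, b) that produced the state shown.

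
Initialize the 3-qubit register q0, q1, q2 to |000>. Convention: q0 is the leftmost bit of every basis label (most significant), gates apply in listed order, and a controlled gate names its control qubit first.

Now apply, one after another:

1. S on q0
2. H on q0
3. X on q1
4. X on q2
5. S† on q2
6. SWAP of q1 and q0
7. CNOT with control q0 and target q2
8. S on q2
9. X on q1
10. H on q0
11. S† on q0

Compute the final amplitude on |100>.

The final state's coefficient on |100> equals 1/2.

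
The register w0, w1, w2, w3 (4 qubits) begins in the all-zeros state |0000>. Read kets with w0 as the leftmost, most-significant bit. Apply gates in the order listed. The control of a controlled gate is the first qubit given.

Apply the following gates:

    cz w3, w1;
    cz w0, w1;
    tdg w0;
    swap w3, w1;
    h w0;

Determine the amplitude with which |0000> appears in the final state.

|0000> carries amplitude sqrt(2)/2 in the final state.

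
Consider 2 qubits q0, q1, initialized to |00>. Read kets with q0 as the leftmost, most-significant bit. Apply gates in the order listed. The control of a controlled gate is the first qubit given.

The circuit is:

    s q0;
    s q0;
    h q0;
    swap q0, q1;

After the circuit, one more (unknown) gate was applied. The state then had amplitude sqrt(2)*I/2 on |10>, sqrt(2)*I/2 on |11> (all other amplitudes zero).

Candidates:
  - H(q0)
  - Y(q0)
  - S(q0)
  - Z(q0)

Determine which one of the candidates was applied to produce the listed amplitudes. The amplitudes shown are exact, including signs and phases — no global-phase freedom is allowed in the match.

The unique candidate consistent with the amplitudes is Y(q0).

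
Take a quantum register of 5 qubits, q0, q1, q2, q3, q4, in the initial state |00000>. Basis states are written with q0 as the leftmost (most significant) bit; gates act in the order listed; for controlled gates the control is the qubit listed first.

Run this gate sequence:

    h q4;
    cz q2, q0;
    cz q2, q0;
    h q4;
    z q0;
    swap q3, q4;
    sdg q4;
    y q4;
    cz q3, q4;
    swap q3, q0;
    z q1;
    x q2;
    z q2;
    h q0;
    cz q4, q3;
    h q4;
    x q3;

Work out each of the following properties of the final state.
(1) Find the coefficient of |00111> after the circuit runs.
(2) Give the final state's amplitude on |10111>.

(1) The final state's coefficient on |00111> equals I/2. Key observation: gates 1-4 undo each other exactly, leaving only the rest of the circuit to track.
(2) |10111> carries amplitude I/2 in the final state.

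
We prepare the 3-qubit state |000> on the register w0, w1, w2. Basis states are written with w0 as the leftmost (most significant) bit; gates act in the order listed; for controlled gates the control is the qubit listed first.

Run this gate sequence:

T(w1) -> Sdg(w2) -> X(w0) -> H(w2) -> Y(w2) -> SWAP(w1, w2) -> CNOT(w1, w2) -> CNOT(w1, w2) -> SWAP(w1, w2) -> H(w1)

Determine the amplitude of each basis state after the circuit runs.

After the circuit, the state carries amplitude 0 on |000>, 0 on |001>, 0 on |010>, 0 on |011>, -I/2 on |100>, I/2 on |101>, -I/2 on |110>, I/2 on |111>.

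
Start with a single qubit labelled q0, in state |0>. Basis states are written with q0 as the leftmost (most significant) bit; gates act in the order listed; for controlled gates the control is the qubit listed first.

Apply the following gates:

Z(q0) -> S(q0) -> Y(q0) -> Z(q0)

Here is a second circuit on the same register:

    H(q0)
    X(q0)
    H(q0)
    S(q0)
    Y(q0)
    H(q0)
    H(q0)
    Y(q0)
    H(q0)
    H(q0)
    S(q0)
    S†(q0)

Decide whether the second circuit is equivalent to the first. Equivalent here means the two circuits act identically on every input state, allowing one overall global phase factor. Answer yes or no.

No: there is an input state on which the two circuits produce genuinely different outputs (not merely differing by a phase).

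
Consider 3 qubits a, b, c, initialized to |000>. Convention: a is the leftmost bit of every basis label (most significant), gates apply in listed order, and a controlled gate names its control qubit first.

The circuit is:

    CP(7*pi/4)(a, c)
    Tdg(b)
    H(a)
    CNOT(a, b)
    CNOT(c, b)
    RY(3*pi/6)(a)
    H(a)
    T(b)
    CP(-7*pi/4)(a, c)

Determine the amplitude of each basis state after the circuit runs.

The final amplitudes are sqrt(2)/2 on |000>, -sqrt(2)*exp(I*pi/4)/2 on |110>, and 0 on every other basis state.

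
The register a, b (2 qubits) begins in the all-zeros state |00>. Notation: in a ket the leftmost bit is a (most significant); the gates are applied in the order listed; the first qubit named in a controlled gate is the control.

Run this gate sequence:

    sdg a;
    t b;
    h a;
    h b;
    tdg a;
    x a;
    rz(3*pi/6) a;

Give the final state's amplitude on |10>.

|10> carries amplitude exp(I*pi/4)/2 in the final state.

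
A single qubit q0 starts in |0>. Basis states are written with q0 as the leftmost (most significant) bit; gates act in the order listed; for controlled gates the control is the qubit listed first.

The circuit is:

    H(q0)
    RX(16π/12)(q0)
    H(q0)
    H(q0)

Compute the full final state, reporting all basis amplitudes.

The final amplitudes are -sqrt(2)/4 - sqrt(6)*I/4 on |0>, -sqrt(2)/4 - sqrt(6)*I/4 on |1>. Key observation: steps 3-4 multiply out to the identity, so the circuit reduces to the remaining gates.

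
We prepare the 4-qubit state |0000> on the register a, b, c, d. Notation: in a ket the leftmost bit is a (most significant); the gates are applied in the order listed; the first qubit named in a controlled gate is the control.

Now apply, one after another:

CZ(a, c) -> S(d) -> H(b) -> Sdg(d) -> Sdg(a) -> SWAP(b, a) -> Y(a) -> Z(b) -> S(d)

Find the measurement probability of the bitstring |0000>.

The probability of measuring |0000> is 1/2.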